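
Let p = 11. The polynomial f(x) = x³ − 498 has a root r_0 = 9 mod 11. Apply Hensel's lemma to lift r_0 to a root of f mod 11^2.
r_1 = 20 (mod 121)

Hensel: r_{i+1} = r_i − f(r_i)/f′(r_i) mod 11^{i+2}, where f′(x) = 3x². Iterate:
  r_0 = 9 (mod 11)
  r_1 = 20 (mod 121)
Final: r = 20 with f(r) ≡ 0 mod 11^2.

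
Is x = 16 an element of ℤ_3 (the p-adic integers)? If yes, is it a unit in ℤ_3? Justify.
x ∈ ℤ_3^× (unit); v_3(x) = 0

ℤ_3 = {x ∈ ℚ_3 : v_3(x) ≥ 0} and ℤ_3^× = {x ∈ ℤ_3 : v_3(x) = 0}. Here v_3(16) = v_3(num) − v_3(den) = 0; compare against these criteria.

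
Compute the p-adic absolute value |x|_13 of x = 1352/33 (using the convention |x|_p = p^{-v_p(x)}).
|1352/33|_13 = 1/169

Step 1 — compute v_13(x) by factoring powers of 13 out of the numerator and denominator: v_13(1352/33) = 2. Step 2 — apply |x|_p = p^{-v_p(x)} = 13^{-2} = 1/169.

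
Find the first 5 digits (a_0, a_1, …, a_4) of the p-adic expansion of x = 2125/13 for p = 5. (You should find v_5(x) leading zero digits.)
(a_0, …, a_4) = (0, 0, 0, 4, 1)

v_5(2125/13) = 3, so a_0 = ... = a_2 = 0. Factor out: x = 5^3 · u with u = 17/13 a unit in ℤ_5. Expand u iteratively via a_{v+i} = u_i mod 5, u_{i+1} = (u_i − a_{v+i})/5:
  u_0 = 17/13;  a_3 = 4;  u_1 = (u_0 − 4)/5 = -7/13
  u_1 = -7/13;  a_4 = 1;  u_2 = (u_1 − 1)/5 = -4/13
Digits: (0, 0, 0, 4, 1).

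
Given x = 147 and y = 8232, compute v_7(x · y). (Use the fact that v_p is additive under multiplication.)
v_7(1210104) = 5

v_p(x) = 2 (factor: 147 = 7^2 · 3); v_p(y) = 3 (factor: 8232 = 7^3 · 24). Additivity: v_p(xy) = v_p(x) + v_p(y) = 2 + 3 = 5. (Direct check: xy = 1210104 = 7^5 · (72).)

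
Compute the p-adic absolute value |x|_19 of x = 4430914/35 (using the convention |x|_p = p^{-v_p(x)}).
|4430914/35|_19 = 1/130321

Step 1 — compute v_19(x) by factoring powers of 19 out of the numerator and denominator: v_19(4430914/35) = 4. Step 2 — apply |x|_p = p^{-v_p(x)} = 19^{-4} = 1/130321.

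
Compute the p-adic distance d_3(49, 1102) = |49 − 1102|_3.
d_3(49, 1102) = 1/81

Step 1 — x − y = 49 − 1102 = -1053. Step 2 — v_3(-1053) = 4 (factor: -1053 = −(3^4 · 13); the sign does not affect v_p). Step 3 — |x − y|_3 = 3^{-4} = 1/81.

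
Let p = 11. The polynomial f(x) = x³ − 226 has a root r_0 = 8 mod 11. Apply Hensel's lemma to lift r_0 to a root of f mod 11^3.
r_2 = 217 (mod 1331)

Hensel: r_{i+1} = r_i − f(r_i)/f′(r_i) mod 11^{i+2}, where f′(x) = 3x². Iterate:
  r_0 = 8 (mod 11)
  r_1 = 96 (mod 121)
  r_2 = 217 (mod 1331)
Final: r = 217 with f(r) ≡ 0 mod 11^3.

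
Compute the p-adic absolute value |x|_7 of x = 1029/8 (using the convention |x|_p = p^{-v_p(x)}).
|1029/8|_7 = 1/343

Step 1 — compute v_7(x) by factoring powers of 7 out of the numerator and denominator: v_7(1029/8) = 3. Step 2 — apply |x|_p = p^{-v_p(x)} = 7^{-3} = 1/343.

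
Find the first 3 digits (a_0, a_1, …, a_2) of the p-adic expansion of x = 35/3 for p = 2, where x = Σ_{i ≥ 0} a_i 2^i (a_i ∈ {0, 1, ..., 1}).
(a_0, …, a_2) = (1, 0, 0)

v_2(35/3) = 0 (numerator and denominator both coprime to 2), so x ∈ ℤ_2^×. Compute digits iteratively via a_i = x_i mod 2, x_{i+1} = (x_i − a_i)/2, with x_0 = x:
  x_0 = 35/3;  a_0 = 1;  x_1 = (x_0 − 1)/2 = 16/3
  x_1 = 16/3;  a_1 = 0;  x_2 = (x_1 − 0)/2 = 8/3
  x_2 = 8/3;  a_2 = 0;  x_3 = (x_2 − 0)/2 = 4/3
Digits: (1, 0, 0).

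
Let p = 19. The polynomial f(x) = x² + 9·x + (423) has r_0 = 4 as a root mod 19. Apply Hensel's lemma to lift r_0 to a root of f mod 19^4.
r_3 = 60709 (mod 130321)

Hensel: r_{i+1} = r_i − f(r_i)·(f′(r_i))^{-1} mod 19^{i+2}, f′(x) = 2x + 9. Iterate:
  r_0 = 4 (mod 19)
  r_1 = 61 (mod 361)
  r_2 = 5837 (mod 6859)
  r_3 = 60709 (mod 130321)
Final: r = 60709 satisfies f(r) ≡ 0 mod 19^4.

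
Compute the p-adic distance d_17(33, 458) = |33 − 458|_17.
d_17(33, 458) = 1/17

Step 1 — x − y = 33 − 458 = -425. Step 2 — v_17(-425) = 1 (factor: -425 = −(17^1 · 25); the sign does not affect v_p). Step 3 — |x − y|_17 = 17^{-1} = 1/17.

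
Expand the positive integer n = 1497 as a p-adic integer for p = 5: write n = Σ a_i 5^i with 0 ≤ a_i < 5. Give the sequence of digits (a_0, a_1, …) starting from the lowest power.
(a_0, a_1, …) = (2, 4, 4, 1, 2)

Repeated division by 5 gives the digits low-to-high: 1497 = 2 + 4·5^1 + 4·5^2 + 1·5^3 + 2·5^4. Digit sequence: (2, 4, 4, 1, 2).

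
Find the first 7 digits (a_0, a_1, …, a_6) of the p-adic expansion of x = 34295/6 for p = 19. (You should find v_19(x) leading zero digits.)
(a_0, …, a_6) = (0, 0, 0, 4, 3, 3, 3)

v_19(34295/6) = 3, so a_0 = ... = a_2 = 0. Factor out: x = 19^3 · u with u = 5/6 a unit in ℤ_19. Expand u iteratively via a_{v+i} = u_i mod 19, u_{i+1} = (u_i − a_{v+i})/19:
  u_0 = 5/6;  a_3 = 4;  u_1 = (u_0 − 4)/19 = -1/6
  u_1 = -1/6;  a_4 = 3;  u_2 = (u_1 − 3)/19 = -1/6
  u_2 = -1/6;  a_5 = 3;  u_3 = (u_2 − 3)/19 = -1/6
  u_3 = -1/6;  a_6 = 3;  u_4 = (u_3 − 3)/19 = -1/6
Digits: (0, 0, 0, 4, 3, 3, 3).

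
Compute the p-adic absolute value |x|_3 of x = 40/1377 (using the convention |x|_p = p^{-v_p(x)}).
|40/1377|_3 = 81

Step 1 — compute v_3(x) by factoring powers of 3 out of the numerator and denominator: v_3(40/1377) = -4. Step 2 — apply |x|_p = p^{-v_p(x)} = 3^{4} = 81.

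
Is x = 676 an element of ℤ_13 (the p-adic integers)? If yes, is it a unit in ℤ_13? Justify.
x ∈ ℤ_13 but not a unit; v_13(x) = 2 > 0

ℤ_13 = {x ∈ ℚ_13 : v_13(x) ≥ 0} and ℤ_13^× = {x ∈ ℤ_13 : v_13(x) = 0}. Here v_13(676) = v_13(num) − v_13(den) = 2; compare against these criteria.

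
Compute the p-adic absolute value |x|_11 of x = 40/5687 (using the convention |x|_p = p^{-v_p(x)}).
|40/5687|_11 = 121

Step 1 — compute v_11(x) by factoring powers of 11 out of the numerator and denominator: v_11(40/5687) = -2. Step 2 — apply |x|_p = p^{-v_p(x)} = 11^{2} = 121.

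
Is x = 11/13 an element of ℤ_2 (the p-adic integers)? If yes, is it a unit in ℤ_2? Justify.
x ∈ ℤ_2^× (unit); v_2(x) = 0

ℤ_2 = {x ∈ ℚ_2 : v_2(x) ≥ 0} and ℤ_2^× = {x ∈ ℤ_2 : v_2(x) = 0}. Here v_2(11/13) = v_2(num) − v_2(den) = 0; compare against these criteria.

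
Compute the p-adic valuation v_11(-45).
v_11(-45) = 0

v_11(n) is the largest exponent k such that 11^k divides n. Factor out: -45 = -11^0 · 45. (Sign doesn't affect v_p.) So v_11(-45) = 0.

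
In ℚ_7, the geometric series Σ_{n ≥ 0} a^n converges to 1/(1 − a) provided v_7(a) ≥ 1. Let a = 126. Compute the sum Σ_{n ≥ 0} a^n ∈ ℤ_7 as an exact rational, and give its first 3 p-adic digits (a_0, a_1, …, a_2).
Σ a^n = 1/(1 − a) = -1/125;  first 3 digits = (1, 4, 4)

v_7(a) = 1 ≥ 1, so the series converges in ℤ_7 to 1/(1 − a) = 1/(1 − 126) = -1/125. Expand this rational in ℤ_7: compute digits iteratively via d_i = x_i mod 7, x_{i+1} = (x_i − d_i)/7. The first 3 digits are (1, 4, 4).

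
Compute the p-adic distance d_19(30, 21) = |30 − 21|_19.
d_19(30, 21) = 1

Step 1 — x − y = 30 − 21 = 9. Step 2 — v_19(9) = 0 (factor: 9 = (19^0 · 9); the sign does not affect v_p). Step 3 — |x − y|_19 = 19^{0} = 1.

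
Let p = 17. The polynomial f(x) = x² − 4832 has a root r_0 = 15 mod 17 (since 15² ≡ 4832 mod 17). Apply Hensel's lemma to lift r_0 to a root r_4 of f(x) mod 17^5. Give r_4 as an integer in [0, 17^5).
r_4 = 523904 (mod 1419857)

Hensel's recurrence: r_{i+1} = r_i − f(r_i)·(f′(r_i))^{-1} mod 17^{i+2}, with f′(x) = 2x. Iterate:
  r_0 = 15 (mod 17)
  r_1 = 236 (mod 289)
  r_2 = 3126 (mod 4913)
  r_3 = 22778 (mod 83521)
  r_4 = 523904 (mod 1419857)
Final: r_4 = 523904, and one checks f(r_4) ≡ 0 mod 17^5.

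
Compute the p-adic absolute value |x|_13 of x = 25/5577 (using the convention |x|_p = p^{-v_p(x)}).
|25/5577|_13 = 169

Step 1 — compute v_13(x) by factoring powers of 13 out of the numerator and denominator: v_13(25/5577) = -2. Step 2 — apply |x|_p = p^{-v_p(x)} = 13^{2} = 169.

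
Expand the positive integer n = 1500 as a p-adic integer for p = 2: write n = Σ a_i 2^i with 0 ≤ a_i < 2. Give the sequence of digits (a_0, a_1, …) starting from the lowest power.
(a_0, a_1, …) = (0, 0, 1, 1, 1, 0, 1, 1, 1, 0, 1)

Repeated division by 2 gives the digits low-to-high: 1500 = 1·2^2 + 1·2^3 + 1·2^4 + 1·2^6 + 1·2^7 + 1·2^8 + 1·2^10. Digit sequence: (0, 0, 1, 1, 1, 0, 1, 1, 1, 0, 1).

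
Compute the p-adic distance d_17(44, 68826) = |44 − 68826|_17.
d_17(44, 68826) = 1/4913

Step 1 — x − y = 44 − 68826 = -68782. Step 2 — v_17(-68782) = 3 (factor: -68782 = −(17^3 · 14); the sign does not affect v_p). Step 3 — |x − y|_17 = 17^{-3} = 1/4913.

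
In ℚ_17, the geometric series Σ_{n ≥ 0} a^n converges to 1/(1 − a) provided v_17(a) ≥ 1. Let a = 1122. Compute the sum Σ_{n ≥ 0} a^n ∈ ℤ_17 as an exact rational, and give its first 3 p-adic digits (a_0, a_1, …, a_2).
Σ a^n = 1/(1 − a) = -1/1121;  first 3 digits = (1, 15, 7)

v_17(a) = 1 ≥ 1, so the series converges in ℤ_17 to 1/(1 − a) = 1/(1 − 1122) = -1/1121. Expand this rational in ℤ_17: compute digits iteratively via d_i = x_i mod 17, x_{i+1} = (x_i − d_i)/17. The first 3 digits are (1, 15, 7).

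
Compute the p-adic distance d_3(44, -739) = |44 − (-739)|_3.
d_3(44, -739) = 1/27

Step 1 — x − y = 44 − (-739) = 783. Step 2 — v_3(783) = 3 (factor: 783 = (3^3 · 29); the sign does not affect v_p). Step 3 — |x − y|_3 = 3^{-3} = 1/27.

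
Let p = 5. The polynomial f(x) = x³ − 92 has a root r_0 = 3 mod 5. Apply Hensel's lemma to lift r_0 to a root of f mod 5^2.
r_1 = 23 (mod 25)

Hensel: r_{i+1} = r_i − f(r_i)/f′(r_i) mod 5^{i+2}, where f′(x) = 3x². Iterate:
  r_0 = 3 (mod 5)
  r_1 = 23 (mod 25)
Final: r = 23 with f(r) ≡ 0 mod 5^2.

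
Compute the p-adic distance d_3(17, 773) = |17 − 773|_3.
d_3(17, 773) = 1/27

Step 1 — x − y = 17 − 773 = -756. Step 2 — v_3(-756) = 3 (factor: -756 = −(3^3 · 28); the sign does not affect v_p). Step 3 — |x − y|_3 = 3^{-3} = 1/27.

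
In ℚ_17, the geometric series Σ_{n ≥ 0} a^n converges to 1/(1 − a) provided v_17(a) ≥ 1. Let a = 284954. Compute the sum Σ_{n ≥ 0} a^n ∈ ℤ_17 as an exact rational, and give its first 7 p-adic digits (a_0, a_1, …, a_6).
Σ a^n = 1/(1 − a) = -1/284953;  first 7 digits = (1, 0, 0, 7, 3, 0, 15)

v_17(a) = 3 ≥ 1, so the series converges in ℤ_17 to 1/(1 − a) = 1/(1 − 284954) = -1/284953. Expand this rational in ℤ_17: compute digits iteratively via d_i = x_i mod 17, x_{i+1} = (x_i − d_i)/17. The first 7 digits are (1, 0, 0, 7, 3, 0, 15).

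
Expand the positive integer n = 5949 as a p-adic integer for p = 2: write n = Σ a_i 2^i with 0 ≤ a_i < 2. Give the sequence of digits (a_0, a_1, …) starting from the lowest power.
(a_0, a_1, …) = (1, 0, 1, 1, 1, 1, 0, 0, 1, 1, 1, 0, 1)

Repeated division by 2 gives the digits low-to-high: 5949 = 1 + 1·2^2 + 1·2^3 + 1·2^4 + 1·2^5 + 1·2^8 + 1·2^9 + 1·2^10 + 1·2^12. Digit sequence: (1, 0, 1, 1, 1, 1, 0, 0, 1, 1, 1, 0, 1).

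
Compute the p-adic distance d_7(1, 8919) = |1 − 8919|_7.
d_7(1, 8919) = 1/343

Step 1 — x − y = 1 − 8919 = -8918. Step 2 — v_7(-8918) = 3 (factor: -8918 = −(7^3 · 26); the sign does not affect v_p). Step 3 — |x − y|_7 = 7^{-3} = 1/343.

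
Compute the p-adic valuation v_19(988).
v_19(988) = 1

v_19(n) is the largest exponent k such that 19^k divides n. Factor out: 988 = 19^1 · 52. (Sign doesn't affect v_p.) So v_19(988) = 1.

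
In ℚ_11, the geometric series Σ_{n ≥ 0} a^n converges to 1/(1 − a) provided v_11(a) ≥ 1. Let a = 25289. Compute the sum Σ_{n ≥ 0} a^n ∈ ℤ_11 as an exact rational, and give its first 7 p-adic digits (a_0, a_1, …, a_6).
Σ a^n = 1/(1 − a) = -1/25288;  first 7 digits = (1, 0, 0, 8, 1, 0, 9)

v_11(a) = 3 ≥ 1, so the series converges in ℤ_11 to 1/(1 − a) = 1/(1 − 25289) = -1/25288. Expand this rational in ℤ_11: compute digits iteratively via d_i = x_i mod 11, x_{i+1} = (x_i − d_i)/11. The first 7 digits are (1, 0, 0, 8, 1, 0, 9).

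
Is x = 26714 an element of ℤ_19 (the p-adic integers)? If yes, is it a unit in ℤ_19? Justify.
x ∈ ℤ_19 but not a unit; v_19(x) = 2 > 0

ℤ_19 = {x ∈ ℚ_19 : v_19(x) ≥ 0} and ℤ_19^× = {x ∈ ℤ_19 : v_19(x) = 0}. Here v_19(26714) = v_19(num) − v_19(den) = 2; compare against these criteria.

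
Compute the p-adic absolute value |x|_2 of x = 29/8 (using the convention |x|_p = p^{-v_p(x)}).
|29/8|_2 = 8

Step 1 — compute v_2(x) by factoring powers of 2 out of the numerator and denominator: v_2(29/8) = -3. Step 2 — apply |x|_p = p^{-v_p(x)} = 2^{3} = 8.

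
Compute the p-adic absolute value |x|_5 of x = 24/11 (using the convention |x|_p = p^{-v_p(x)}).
|24/11|_5 = 1

Step 1 — compute v_5(x) by factoring powers of 5 out of the numerator and denominator: v_5(24/11) = 0. Step 2 — apply |x|_p = p^{-v_p(x)} = 5^{0} = 1.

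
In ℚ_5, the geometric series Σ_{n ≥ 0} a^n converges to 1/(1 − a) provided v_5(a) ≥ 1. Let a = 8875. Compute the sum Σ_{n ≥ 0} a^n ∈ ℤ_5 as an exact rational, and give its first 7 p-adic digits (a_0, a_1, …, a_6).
Σ a^n = 1/(1 − a) = -1/8874;  first 7 digits = (1, 0, 0, 1, 4, 2, 1)

v_5(a) = 3 ≥ 1, so the series converges in ℤ_5 to 1/(1 − a) = 1/(1 − 8875) = -1/8874. Expand this rational in ℤ_5: compute digits iteratively via d_i = x_i mod 5, x_{i+1} = (x_i − d_i)/5. The first 7 digits are (1, 0, 0, 1, 4, 2, 1).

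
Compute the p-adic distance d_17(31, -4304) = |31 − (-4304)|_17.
d_17(31, -4304) = 1/289

Step 1 — x − y = 31 − (-4304) = 4335. Step 2 — v_17(4335) = 2 (factor: 4335 = (17^2 · 15); the sign does not affect v_p). Step 3 — |x − y|_17 = 17^{-2} = 1/289.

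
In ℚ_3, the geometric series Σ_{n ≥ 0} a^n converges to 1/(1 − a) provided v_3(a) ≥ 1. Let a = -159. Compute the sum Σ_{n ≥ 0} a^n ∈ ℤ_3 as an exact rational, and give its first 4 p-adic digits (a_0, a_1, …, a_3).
Σ a^n = 1/(1 − a) = 1/160;  first 4 digits = (1, 1, 1, 1)

v_3(a) = 1 ≥ 1, so the series converges in ℤ_3 to 1/(1 − a) = 1/(1 − (-159)) = 1/160. Expand this rational in ℤ_3: compute digits iteratively via d_i = x_i mod 3, x_{i+1} = (x_i − d_i)/3. The first 4 digits are (1, 1, 1, 1).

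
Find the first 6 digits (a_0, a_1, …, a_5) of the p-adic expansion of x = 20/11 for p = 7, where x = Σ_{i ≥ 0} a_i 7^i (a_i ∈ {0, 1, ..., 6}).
(a_0, …, a_5) = (5, 4, 0, 5, 5, 3)

v_7(20/11) = 0 (numerator and denominator both coprime to 7), so x ∈ ℤ_7^×. Compute digits iteratively via a_i = x_i mod 7, x_{i+1} = (x_i − a_i)/7, with x_0 = x:
  x_0 = 20/11;  a_0 = 5;  x_1 = (x_0 − 5)/7 = -5/11
  x_1 = -5/11;  a_1 = 4;  x_2 = (x_1 − 4)/7 = -7/11
  x_2 = -7/11;  a_2 = 0;  x_3 = (x_2 − 0)/7 = -1/11
  x_3 = -1/11;  a_3 = 5;  x_4 = (x_3 − 5)/7 = -8/11
  x_4 = -8/11;  a_4 = 5;  x_5 = (x_4 − 5)/7 = -9/11
  x_5 = -9/11;  a_5 = 3;  x_6 = (x_5 − 3)/7 = -6/11
Digits: (5, 4, 0, 5, 5, 3).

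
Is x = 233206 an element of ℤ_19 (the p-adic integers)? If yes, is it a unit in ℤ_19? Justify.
x ∈ ℤ_19 but not a unit; v_19(x) = 3 > 0

ℤ_19 = {x ∈ ℚ_19 : v_19(x) ≥ 0} and ℤ_19^× = {x ∈ ℤ_19 : v_19(x) = 0}. Here v_19(233206) = v_19(num) − v_19(den) = 3; compare against these criteria.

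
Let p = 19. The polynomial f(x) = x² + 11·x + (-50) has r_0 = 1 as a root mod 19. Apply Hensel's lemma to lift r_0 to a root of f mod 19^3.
r_2 = 4808 (mod 6859)

Hensel: r_{i+1} = r_i − f(r_i)·(f′(r_i))^{-1} mod 19^{i+2}, f′(x) = 2x + 11. Iterate:
  r_0 = 1 (mod 19)
  r_1 = 115 (mod 361)
  r_2 = 4808 (mod 6859)
Final: r = 4808 satisfies f(r) ≡ 0 mod 19^3.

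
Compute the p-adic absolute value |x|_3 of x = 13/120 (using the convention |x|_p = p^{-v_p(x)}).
|13/120|_3 = 3

Step 1 — compute v_3(x) by factoring powers of 3 out of the numerator and denominator: v_3(13/120) = -1. Step 2 — apply |x|_p = p^{-v_p(x)} = 3^{1} = 3.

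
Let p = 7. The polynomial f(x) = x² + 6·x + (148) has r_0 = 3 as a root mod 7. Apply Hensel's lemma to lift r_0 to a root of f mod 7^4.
r_3 = 1144 (mod 2401)

Hensel: r_{i+1} = r_i − f(r_i)·(f′(r_i))^{-1} mod 7^{i+2}, f′(x) = 2x + 6. Iterate:
  r_0 = 3 (mod 7)
  r_1 = 17 (mod 49)
  r_2 = 115 (mod 343)
  r_3 = 1144 (mod 2401)
Final: r = 1144 satisfies f(r) ≡ 0 mod 7^4.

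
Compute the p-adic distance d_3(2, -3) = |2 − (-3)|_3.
d_3(2, -3) = 1

Step 1 — x − y = 2 − (-3) = 5. Step 2 — v_3(5) = 0 (factor: 5 = (3^0 · 5); the sign does not affect v_p). Step 3 — |x − y|_3 = 3^{0} = 1.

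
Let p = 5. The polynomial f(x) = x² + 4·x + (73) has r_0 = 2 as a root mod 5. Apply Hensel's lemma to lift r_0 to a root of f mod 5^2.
r_1 = 7 (mod 25)

Hensel: r_{i+1} = r_i − f(r_i)·(f′(r_i))^{-1} mod 5^{i+2}, f′(x) = 2x + 4. Iterate:
  r_0 = 2 (mod 5)
  r_1 = 7 (mod 25)
Final: r = 7 satisfies f(r) ≡ 0 mod 5^2.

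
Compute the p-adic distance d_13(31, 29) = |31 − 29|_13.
d_13(31, 29) = 1

Step 1 — x − y = 31 − 29 = 2. Step 2 — v_13(2) = 0 (factor: 2 = (13^0 · 2); the sign does not affect v_p). Step 3 — |x − y|_13 = 13^{0} = 1.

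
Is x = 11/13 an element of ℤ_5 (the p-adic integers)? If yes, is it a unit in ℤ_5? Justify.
x ∈ ℤ_5^× (unit); v_5(x) = 0

ℤ_5 = {x ∈ ℚ_5 : v_5(x) ≥ 0} and ℤ_5^× = {x ∈ ℤ_5 : v_5(x) = 0}. Here v_5(11/13) = v_5(num) − v_5(den) = 0; compare against these criteria.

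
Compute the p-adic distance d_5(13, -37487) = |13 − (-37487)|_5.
d_5(13, -37487) = 1/3125

Step 1 — x − y = 13 − (-37487) = 37500. Step 2 — v_5(37500) = 5 (factor: 37500 = (5^5 · 12); the sign does not affect v_p). Step 3 — |x − y|_5 = 5^{-5} = 1/3125.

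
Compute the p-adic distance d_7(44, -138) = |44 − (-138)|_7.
d_7(44, -138) = 1/7

Step 1 — x − y = 44 − (-138) = 182. Step 2 — v_7(182) = 1 (factor: 182 = (7^1 · 26); the sign does not affect v_p). Step 3 — |x − y|_7 = 7^{-1} = 1/7.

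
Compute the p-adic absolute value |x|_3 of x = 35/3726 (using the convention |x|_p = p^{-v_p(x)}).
|35/3726|_3 = 81

Step 1 — compute v_3(x) by factoring powers of 3 out of the numerator and denominator: v_3(35/3726) = -4. Step 2 — apply |x|_p = p^{-v_p(x)} = 3^{4} = 81.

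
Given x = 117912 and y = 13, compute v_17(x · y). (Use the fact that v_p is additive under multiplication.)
v_17(1532856) = 3

v_p(x) = 3 (factor: 117912 = 17^3 · 24); v_p(y) = 0 (factor: 13 = 17^0 · 13). Additivity: v_p(xy) = v_p(x) + v_p(y) = 3 + 0 = 3. (Direct check: xy = 1532856 = 17^3 · (312).)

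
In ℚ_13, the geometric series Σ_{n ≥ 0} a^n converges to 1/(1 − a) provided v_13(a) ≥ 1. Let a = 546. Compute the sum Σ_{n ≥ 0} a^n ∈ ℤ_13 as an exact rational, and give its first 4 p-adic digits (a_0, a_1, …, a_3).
Σ a^n = 1/(1 − a) = -1/545;  first 4 digits = (1, 3, 12, 6)

v_13(a) = 1 ≥ 1, so the series converges in ℤ_13 to 1/(1 − a) = 1/(1 − 546) = -1/545. Expand this rational in ℤ_13: compute digits iteratively via d_i = x_i mod 13, x_{i+1} = (x_i − d_i)/13. The first 4 digits are (1, 3, 12, 6).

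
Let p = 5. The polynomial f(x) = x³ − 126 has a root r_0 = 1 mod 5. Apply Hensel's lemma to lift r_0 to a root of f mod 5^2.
r_1 = 1 (mod 25)

Hensel: r_{i+1} = r_i − f(r_i)/f′(r_i) mod 5^{i+2}, where f′(x) = 3x². Iterate:
  r_0 = 1 (mod 5)
  r_1 = 1 (mod 25)
Final: r = 1 with f(r) ≡ 0 mod 5^2.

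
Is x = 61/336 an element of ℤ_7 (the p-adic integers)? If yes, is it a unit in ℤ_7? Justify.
x ∉ ℤ_7 (v_7(x) = -1 < 0)

ℤ_7 = {x ∈ ℚ_7 : v_7(x) ≥ 0} and ℤ_7^× = {x ∈ ℤ_7 : v_7(x) = 0}. Here v_7(61/336) = v_7(num) − v_7(den) = -1; compare against these criteria.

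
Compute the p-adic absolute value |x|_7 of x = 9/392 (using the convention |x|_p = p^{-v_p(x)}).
|9/392|_7 = 49

Step 1 — compute v_7(x) by factoring powers of 7 out of the numerator and denominator: v_7(9/392) = -2. Step 2 — apply |x|_p = p^{-v_p(x)} = 7^{2} = 49.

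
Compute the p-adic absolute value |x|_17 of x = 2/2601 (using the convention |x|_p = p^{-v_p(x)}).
|2/2601|_17 = 289

Step 1 — compute v_17(x) by factoring powers of 17 out of the numerator and denominator: v_17(2/2601) = -2. Step 2 — apply |x|_p = p^{-v_p(x)} = 17^{2} = 289.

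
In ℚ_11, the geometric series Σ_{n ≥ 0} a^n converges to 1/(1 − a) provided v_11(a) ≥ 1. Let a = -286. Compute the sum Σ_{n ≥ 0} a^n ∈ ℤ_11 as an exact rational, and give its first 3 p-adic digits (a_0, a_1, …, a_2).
Σ a^n = 1/(1 − a) = 1/287;  first 3 digits = (1, 7, 2)

v_11(a) = 1 ≥ 1, so the series converges in ℤ_11 to 1/(1 − a) = 1/(1 − (-286)) = 1/287. Expand this rational in ℤ_11: compute digits iteratively via d_i = x_i mod 11, x_{i+1} = (x_i − d_i)/11. The first 3 digits are (1, 7, 2).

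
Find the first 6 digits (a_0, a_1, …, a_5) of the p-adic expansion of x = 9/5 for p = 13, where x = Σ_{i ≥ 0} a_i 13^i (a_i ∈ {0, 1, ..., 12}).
(a_0, …, a_5) = (7, 10, 7, 2, 5, 10)

v_13(9/5) = 0 (numerator and denominator both coprime to 13), so x ∈ ℤ_13^×. Compute digits iteratively via a_i = x_i mod 13, x_{i+1} = (x_i − a_i)/13, with x_0 = x:
  x_0 = 9/5;  a_0 = 7;  x_1 = (x_0 − 7)/13 = -2/5
  x_1 = -2/5;  a_1 = 10;  x_2 = (x_1 − 10)/13 = -4/5
  x_2 = -4/5;  a_2 = 7;  x_3 = (x_2 − 7)/13 = -3/5
  x_3 = -3/5;  a_3 = 2;  x_4 = (x_3 − 2)/13 = -1/5
  x_4 = -1/5;  a_4 = 5;  x_5 = (x_4 − 5)/13 = -2/5
  x_5 = -2/5;  a_5 = 10;  x_6 = (x_5 − 10)/13 = -4/5
Digits: (7, 10, 7, 2, 5, 10).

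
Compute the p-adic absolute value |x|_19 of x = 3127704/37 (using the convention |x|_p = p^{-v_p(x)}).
|3127704/37|_19 = 1/130321

Step 1 — compute v_19(x) by factoring powers of 19 out of the numerator and denominator: v_19(3127704/37) = 4. Step 2 — apply |x|_p = p^{-v_p(x)} = 19^{-4} = 1/130321.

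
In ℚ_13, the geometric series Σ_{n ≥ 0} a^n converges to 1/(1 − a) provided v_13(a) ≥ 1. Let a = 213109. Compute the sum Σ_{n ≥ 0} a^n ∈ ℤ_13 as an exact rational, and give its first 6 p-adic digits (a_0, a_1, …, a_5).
Σ a^n = 1/(1 − a) = -1/213108;  first 6 digits = (1, 0, 0, 6, 7, 0)

v_13(a) = 3 ≥ 1, so the series converges in ℤ_13 to 1/(1 − a) = 1/(1 − 213109) = -1/213108. Expand this rational in ℤ_13: compute digits iteratively via d_i = x_i mod 13, x_{i+1} = (x_i − d_i)/13. The first 6 digits are (1, 0, 0, 6, 7, 0).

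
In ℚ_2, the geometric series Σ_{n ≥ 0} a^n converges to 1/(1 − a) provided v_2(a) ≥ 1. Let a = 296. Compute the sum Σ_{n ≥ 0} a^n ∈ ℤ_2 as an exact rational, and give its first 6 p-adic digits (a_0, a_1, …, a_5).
Σ a^n = 1/(1 − a) = -1/295;  first 6 digits = (1, 0, 0, 1, 0, 1)

v_2(a) = 3 ≥ 1, so the series converges in ℤ_2 to 1/(1 − a) = 1/(1 − 296) = -1/295. Expand this rational in ℤ_2: compute digits iteratively via d_i = x_i mod 2, x_{i+1} = (x_i − d_i)/2. The first 6 digits are (1, 0, 0, 1, 0, 1).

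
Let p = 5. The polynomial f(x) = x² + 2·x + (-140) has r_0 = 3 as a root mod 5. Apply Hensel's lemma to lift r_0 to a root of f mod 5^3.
r_2 = 3 (mod 125)

Hensel: r_{i+1} = r_i − f(r_i)·(f′(r_i))^{-1} mod 5^{i+2}, f′(x) = 2x + 2. Iterate:
  r_0 = 3 (mod 5)
  r_1 = 3 (mod 25)
  r_2 = 3 (mod 125)
Final: r = 3 satisfies f(r) ≡ 0 mod 5^3.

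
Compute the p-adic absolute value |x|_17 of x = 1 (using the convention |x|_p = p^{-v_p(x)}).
|1|_17 = 1

Step 1 — compute v_17(x) by factoring powers of 17 out of the numerator and denominator: v_17(1) = 0. Step 2 — apply |x|_p = p^{-v_p(x)} = 17^{0} = 1.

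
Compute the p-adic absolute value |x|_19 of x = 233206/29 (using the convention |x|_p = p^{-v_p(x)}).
|233206/29|_19 = 1/6859

Step 1 — compute v_19(x) by factoring powers of 19 out of the numerator and denominator: v_19(233206/29) = 3. Step 2 — apply |x|_p = p^{-v_p(x)} = 19^{-3} = 1/6859.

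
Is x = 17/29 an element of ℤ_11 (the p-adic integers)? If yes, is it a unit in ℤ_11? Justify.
x ∈ ℤ_11^× (unit); v_11(x) = 0

ℤ_11 = {x ∈ ℚ_11 : v_11(x) ≥ 0} and ℤ_11^× = {x ∈ ℤ_11 : v_11(x) = 0}. Here v_11(17/29) = v_11(num) − v_11(den) = 0; compare against these criteria.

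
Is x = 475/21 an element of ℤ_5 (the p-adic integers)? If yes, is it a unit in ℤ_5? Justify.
x ∈ ℤ_5 but not a unit; v_5(x) = 2 > 0

ℤ_5 = {x ∈ ℚ_5 : v_5(x) ≥ 0} and ℤ_5^× = {x ∈ ℤ_5 : v_5(x) = 0}. Here v_5(475/21) = v_5(num) − v_5(den) = 2; compare against these criteria.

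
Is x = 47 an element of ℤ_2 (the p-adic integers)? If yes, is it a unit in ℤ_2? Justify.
x ∈ ℤ_2^× (unit); v_2(x) = 0

ℤ_2 = {x ∈ ℚ_2 : v_2(x) ≥ 0} and ℤ_2^× = {x ∈ ℤ_2 : v_2(x) = 0}. Here v_2(47) = v_2(num) − v_2(den) = 0; compare against these criteria.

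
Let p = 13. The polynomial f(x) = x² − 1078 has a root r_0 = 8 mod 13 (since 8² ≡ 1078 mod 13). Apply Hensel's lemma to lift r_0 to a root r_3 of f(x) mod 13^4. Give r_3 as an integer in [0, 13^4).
r_3 = 17922 (mod 28561)

Hensel's recurrence: r_{i+1} = r_i − f(r_i)·(f′(r_i))^{-1} mod 13^{i+2}, with f′(x) = 2x. Iterate:
  r_0 = 8 (mod 13)
  r_1 = 8 (mod 169)
  r_2 = 346 (mod 2197)
  r_3 = 17922 (mod 28561)
Final: r_3 = 17922, and one checks f(r_3) ≡ 0 mod 13^4.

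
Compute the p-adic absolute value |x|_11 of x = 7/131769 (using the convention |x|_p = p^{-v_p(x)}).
|7/131769|_11 = 14641

Step 1 — compute v_11(x) by factoring powers of 11 out of the numerator and denominator: v_11(7/131769) = -4. Step 2 — apply |x|_p = p^{-v_p(x)} = 11^{4} = 14641.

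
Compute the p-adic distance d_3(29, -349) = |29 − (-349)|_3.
d_3(29, -349) = 1/27

Step 1 — x − y = 29 − (-349) = 378. Step 2 — v_3(378) = 3 (factor: 378 = (3^3 · 14); the sign does not affect v_p). Step 3 — |x − y|_3 = 3^{-3} = 1/27.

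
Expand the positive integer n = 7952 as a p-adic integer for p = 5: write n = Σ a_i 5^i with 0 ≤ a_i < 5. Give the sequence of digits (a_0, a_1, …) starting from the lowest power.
(a_0, a_1, …) = (2, 0, 3, 3, 2, 2)

Repeated division by 5 gives the digits low-to-high: 7952 = 2 + 3·5^2 + 3·5^3 + 2·5^4 + 2·5^5. Digit sequence: (2, 0, 3, 3, 2, 2).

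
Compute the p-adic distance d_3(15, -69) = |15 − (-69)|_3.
d_3(15, -69) = 1/3

Step 1 — x − y = 15 − (-69) = 84. Step 2 — v_3(84) = 1 (factor: 84 = (3^1 · 28); the sign does not affect v_p). Step 3 — |x − y|_3 = 3^{-1} = 1/3.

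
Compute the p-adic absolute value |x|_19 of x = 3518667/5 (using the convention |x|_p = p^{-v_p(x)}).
|3518667/5|_19 = 1/130321

Step 1 — compute v_19(x) by factoring powers of 19 out of the numerator and denominator: v_19(3518667/5) = 4. Step 2 — apply |x|_p = p^{-v_p(x)} = 19^{-4} = 1/130321.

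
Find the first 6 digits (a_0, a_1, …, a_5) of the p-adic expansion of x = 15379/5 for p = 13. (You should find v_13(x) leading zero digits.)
(a_0, …, a_5) = (0, 0, 0, 4, 5, 10)

v_13(15379/5) = 3, so a_0 = ... = a_2 = 0. Factor out: x = 13^3 · u with u = 7/5 a unit in ℤ_13. Expand u iteratively via a_{v+i} = u_i mod 13, u_{i+1} = (u_i − a_{v+i})/13:
  u_0 = 7/5;  a_3 = 4;  u_1 = (u_0 − 4)/13 = -1/5
  u_1 = -1/5;  a_4 = 5;  u_2 = (u_1 − 5)/13 = -2/5
  u_2 = -2/5;  a_5 = 10;  u_3 = (u_2 − 10)/13 = -4/5
Digits: (0, 0, 0, 4, 5, 10).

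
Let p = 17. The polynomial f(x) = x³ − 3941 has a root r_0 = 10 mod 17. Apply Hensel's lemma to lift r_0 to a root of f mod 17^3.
r_2 = 4770 (mod 4913)

Hensel: r_{i+1} = r_i − f(r_i)/f′(r_i) mod 17^{i+2}, where f′(x) = 3x². Iterate:
  r_0 = 10 (mod 17)
  r_1 = 146 (mod 289)
  r_2 = 4770 (mod 4913)
Final: r = 4770 with f(r) ≡ 0 mod 17^3.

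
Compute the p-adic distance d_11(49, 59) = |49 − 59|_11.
d_11(49, 59) = 1

Step 1 — x − y = 49 − 59 = -10. Step 2 — v_11(-10) = 0 (factor: -10 = −(11^0 · 10); the sign does not affect v_p). Step 3 — |x − y|_11 = 11^{0} = 1.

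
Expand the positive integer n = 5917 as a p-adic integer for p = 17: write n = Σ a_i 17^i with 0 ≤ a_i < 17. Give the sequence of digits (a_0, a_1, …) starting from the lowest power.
(a_0, a_1, …) = (1, 8, 3, 1)

Repeated division by 17 gives the digits low-to-high: 5917 = 1 + 8·17^1 + 3·17^2 + 1·17^3. Digit sequence: (1, 8, 3, 1).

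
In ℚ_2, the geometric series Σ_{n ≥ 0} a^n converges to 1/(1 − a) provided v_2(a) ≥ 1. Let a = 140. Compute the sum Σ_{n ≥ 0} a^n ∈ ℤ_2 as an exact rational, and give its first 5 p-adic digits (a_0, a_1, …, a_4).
Σ a^n = 1/(1 − a) = -1/139;  first 5 digits = (1, 0, 1, 1, 1)

v_2(a) = 2 ≥ 1, so the series converges in ℤ_2 to 1/(1 − a) = 1/(1 − 140) = -1/139. Expand this rational in ℤ_2: compute digits iteratively via d_i = x_i mod 2, x_{i+1} = (x_i − d_i)/2. The first 5 digits are (1, 0, 1, 1, 1).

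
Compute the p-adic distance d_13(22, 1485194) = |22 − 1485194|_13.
d_13(22, 1485194) = 1/371293

Step 1 — x − y = 22 − 1485194 = -1485172. Step 2 — v_13(-1485172) = 5 (factor: -1485172 = −(13^5 · 4); the sign does not affect v_p). Step 3 — |x − y|_13 = 13^{-5} = 1/371293.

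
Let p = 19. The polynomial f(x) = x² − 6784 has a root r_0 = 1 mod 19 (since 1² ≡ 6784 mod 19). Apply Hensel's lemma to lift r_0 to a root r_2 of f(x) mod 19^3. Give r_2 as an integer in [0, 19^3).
r_2 = 6100 (mod 6859)

Hensel's recurrence: r_{i+1} = r_i − f(r_i)·(f′(r_i))^{-1} mod 19^{i+2}, with f′(x) = 2x. Iterate:
  r_0 = 1 (mod 19)
  r_1 = 324 (mod 361)
  r_2 = 6100 (mod 6859)
Final: r_2 = 6100, and one checks f(r_2) ≡ 0 mod 19^3.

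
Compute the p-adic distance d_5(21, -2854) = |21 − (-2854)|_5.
d_5(21, -2854) = 1/125

Step 1 — x − y = 21 − (-2854) = 2875. Step 2 — v_5(2875) = 3 (factor: 2875 = (5^3 · 23); the sign does not affect v_p). Step 3 — |x − y|_5 = 5^{-3} = 1/125.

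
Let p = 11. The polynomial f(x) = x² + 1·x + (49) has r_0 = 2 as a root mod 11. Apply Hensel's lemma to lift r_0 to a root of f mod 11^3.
r_2 = 233 (mod 1331)

Hensel: r_{i+1} = r_i − f(r_i)·(f′(r_i))^{-1} mod 11^{i+2}, f′(x) = 2x + 1. Iterate:
  r_0 = 2 (mod 11)
  r_1 = 112 (mod 121)
  r_2 = 233 (mod 1331)
Final: r = 233 satisfies f(r) ≡ 0 mod 11^3.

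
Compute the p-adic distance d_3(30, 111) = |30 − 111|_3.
d_3(30, 111) = 1/81

Step 1 — x − y = 30 − 111 = -81. Step 2 — v_3(-81) = 4 (factor: -81 = −(3^4 · 1); the sign does not affect v_p). Step 3 — |x − y|_3 = 3^{-4} = 1/81.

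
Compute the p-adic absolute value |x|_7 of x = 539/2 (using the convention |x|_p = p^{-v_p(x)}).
|539/2|_7 = 1/49

Step 1 — compute v_7(x) by factoring powers of 7 out of the numerator and denominator: v_7(539/2) = 2. Step 2 — apply |x|_p = p^{-v_p(x)} = 7^{-2} = 1/49.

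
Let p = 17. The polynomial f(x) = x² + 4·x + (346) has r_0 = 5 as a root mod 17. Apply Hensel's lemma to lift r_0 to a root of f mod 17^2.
r_1 = 39 (mod 289)

Hensel: r_{i+1} = r_i − f(r_i)·(f′(r_i))^{-1} mod 17^{i+2}, f′(x) = 2x + 4. Iterate:
  r_0 = 5 (mod 17)
  r_1 = 39 (mod 289)
Final: r = 39 satisfies f(r) ≡ 0 mod 17^2.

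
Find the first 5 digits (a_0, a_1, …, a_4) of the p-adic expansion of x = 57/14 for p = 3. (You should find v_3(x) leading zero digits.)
(a_0, …, a_4) = (0, 2, 0, 1, 2)

v_3(57/14) = 1, so a_0 = ... = a_0 = 0. Factor out: x = 3^1 · u with u = 19/14 a unit in ℤ_3. Expand u iteratively via a_{v+i} = u_i mod 3, u_{i+1} = (u_i − a_{v+i})/3:
  u_0 = 19/14;  a_1 = 2;  u_1 = (u_0 − 2)/3 = -3/14
  u_1 = -3/14;  a_2 = 0;  u_2 = (u_1 − 0)/3 = -1/14
  u_2 = -1/14;  a_3 = 1;  u_3 = (u_2 − 1)/3 = -5/14
  u_3 = -5/14;  a_4 = 2;  u_4 = (u_3 − 2)/3 = -11/14
Digits: (0, 2, 0, 1, 2).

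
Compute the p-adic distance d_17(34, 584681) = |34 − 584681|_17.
d_17(34, 584681) = 1/83521

Step 1 — x − y = 34 − 584681 = -584647. Step 2 — v_17(-584647) = 4 (factor: -584647 = −(17^4 · 7); the sign does not affect v_p). Step 3 — |x − y|_17 = 17^{-4} = 1/83521.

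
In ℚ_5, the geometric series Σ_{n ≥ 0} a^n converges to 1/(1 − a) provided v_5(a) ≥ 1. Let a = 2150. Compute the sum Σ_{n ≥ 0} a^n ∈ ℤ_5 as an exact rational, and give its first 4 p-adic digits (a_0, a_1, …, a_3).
Σ a^n = 1/(1 − a) = -1/2149;  first 4 digits = (1, 0, 1, 2)

v_5(a) = 2 ≥ 1, so the series converges in ℤ_5 to 1/(1 − a) = 1/(1 − 2150) = -1/2149. Expand this rational in ℤ_5: compute digits iteratively via d_i = x_i mod 5, x_{i+1} = (x_i − d_i)/5. The first 4 digits are (1, 0, 1, 2).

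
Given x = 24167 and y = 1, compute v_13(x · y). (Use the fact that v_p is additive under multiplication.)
v_13(24167) = 3

v_p(x) = 3 (factor: 24167 = 13^3 · 11); v_p(y) = 0 (factor: 1 = 13^0 · 1). Additivity: v_p(xy) = v_p(x) + v_p(y) = 3 + 0 = 3. (Direct check: xy = 24167 = 13^3 · (11).)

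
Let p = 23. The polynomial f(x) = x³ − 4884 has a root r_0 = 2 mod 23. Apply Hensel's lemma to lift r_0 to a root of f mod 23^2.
r_1 = 232 (mod 529)

Hensel: r_{i+1} = r_i − f(r_i)/f′(r_i) mod 23^{i+2}, where f′(x) = 3x². Iterate:
  r_0 = 2 (mod 23)
  r_1 = 232 (mod 529)
Final: r = 232 with f(r) ≡ 0 mod 23^2.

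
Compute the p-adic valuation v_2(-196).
v_2(-196) = 2

v_2(n) is the largest exponent k such that 2^k divides n. Factor out: -196 = -2^2 · 49. (Sign doesn't affect v_p.) So v_2(-196) = 2.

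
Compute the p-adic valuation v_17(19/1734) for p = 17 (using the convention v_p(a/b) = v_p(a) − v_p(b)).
v_17(19/1734) = -2

Factor powers of 17 from the numerator and denominator of the reduced fraction: 19 = 17^0 · 19 and 1734 = 17^2 · 6. Apply v_p(a/b) = v_p(a) − v_p(b): v_17(19/1734) = 0 − 2 = -2.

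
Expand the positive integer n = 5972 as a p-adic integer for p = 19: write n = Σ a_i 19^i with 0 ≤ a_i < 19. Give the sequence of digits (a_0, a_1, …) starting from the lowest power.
(a_0, a_1, …) = (6, 10, 16)

Repeated division by 19 gives the digits low-to-high: 5972 = 6 + 10·19^1 + 16·19^2. Digit sequence: (6, 10, 16).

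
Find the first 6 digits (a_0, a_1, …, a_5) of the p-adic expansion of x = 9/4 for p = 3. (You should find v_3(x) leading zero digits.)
(a_0, …, a_5) = (0, 0, 1, 2, 0, 2)

v_3(9/4) = 2, so a_0 = ... = a_1 = 0. Factor out: x = 3^2 · u with u = 1/4 a unit in ℤ_3. Expand u iteratively via a_{v+i} = u_i mod 3, u_{i+1} = (u_i − a_{v+i})/3:
  u_0 = 1/4;  a_2 = 1;  u_1 = (u_0 − 1)/3 = -1/4
  u_1 = -1/4;  a_3 = 2;  u_2 = (u_1 − 2)/3 = -3/4
  u_2 = -3/4;  a_4 = 0;  u_3 = (u_2 − 0)/3 = -1/4
  u_3 = -1/4;  a_5 = 2;  u_4 = (u_3 − 2)/3 = -3/4
Digits: (0, 0, 1, 2, 0, 2).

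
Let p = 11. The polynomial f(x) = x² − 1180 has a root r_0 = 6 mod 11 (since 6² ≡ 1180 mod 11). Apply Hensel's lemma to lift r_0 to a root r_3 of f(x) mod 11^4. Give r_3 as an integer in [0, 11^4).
r_3 = 12161 (mod 14641)

Hensel's recurrence: r_{i+1} = r_i − f(r_i)·(f′(r_i))^{-1} mod 11^{i+2}, with f′(x) = 2x. Iterate:
  r_0 = 6 (mod 11)
  r_1 = 61 (mod 121)
  r_2 = 182 (mod 1331)
  r_3 = 12161 (mod 14641)
Final: r_3 = 12161, and one checks f(r_3) ≡ 0 mod 11^4.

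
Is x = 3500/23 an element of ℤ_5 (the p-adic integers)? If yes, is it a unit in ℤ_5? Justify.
x ∈ ℤ_5 but not a unit; v_5(x) = 3 > 0

ℤ_5 = {x ∈ ℚ_5 : v_5(x) ≥ 0} and ℤ_5^× = {x ∈ ℤ_5 : v_5(x) = 0}. Here v_5(3500/23) = v_5(num) − v_5(den) = 3; compare against these criteria.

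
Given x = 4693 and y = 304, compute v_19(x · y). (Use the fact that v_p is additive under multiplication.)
v_19(1426672) = 3

v_p(x) = 2 (factor: 4693 = 19^2 · 13); v_p(y) = 1 (factor: 304 = 19^1 · 16). Additivity: v_p(xy) = v_p(x) + v_p(y) = 2 + 1 = 3. (Direct check: xy = 1426672 = 19^3 · (208).)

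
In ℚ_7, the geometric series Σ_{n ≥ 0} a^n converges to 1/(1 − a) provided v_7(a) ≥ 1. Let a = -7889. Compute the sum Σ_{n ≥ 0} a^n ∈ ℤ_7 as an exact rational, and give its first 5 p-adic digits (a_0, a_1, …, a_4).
Σ a^n = 1/(1 − a) = 1/7890;  first 5 digits = (1, 0, 0, 5, 3)

v_7(a) = 3 ≥ 1, so the series converges in ℤ_7 to 1/(1 − a) = 1/(1 − (-7889)) = 1/7890. Expand this rational in ℤ_7: compute digits iteratively via d_i = x_i mod 7, x_{i+1} = (x_i − d_i)/7. The first 5 digits are (1, 0, 0, 5, 3).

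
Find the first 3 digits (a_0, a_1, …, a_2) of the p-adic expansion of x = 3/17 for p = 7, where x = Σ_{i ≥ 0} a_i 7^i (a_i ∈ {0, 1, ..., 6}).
(a_0, …, a_2) = (1, 4, 6)

v_7(3/17) = 0 (numerator and denominator both coprime to 7), so x ∈ ℤ_7^×. Compute digits iteratively via a_i = x_i mod 7, x_{i+1} = (x_i − a_i)/7, with x_0 = x:
  x_0 = 3/17;  a_0 = 1;  x_1 = (x_0 − 1)/7 = -2/17
  x_1 = -2/17;  a_1 = 4;  x_2 = (x_1 − 4)/7 = -10/17
  x_2 = -10/17;  a_2 = 6;  x_3 = (x_2 − 6)/7 = -16/17
Digits: (1, 4, 6).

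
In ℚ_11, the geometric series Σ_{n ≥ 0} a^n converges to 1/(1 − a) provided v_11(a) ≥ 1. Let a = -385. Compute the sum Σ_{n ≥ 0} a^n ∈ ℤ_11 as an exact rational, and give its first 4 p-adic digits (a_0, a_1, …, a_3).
Σ a^n = 1/(1 − a) = 1/386;  first 4 digits = (1, 9, 0, 4)

v_11(a) = 1 ≥ 1, so the series converges in ℤ_11 to 1/(1 − a) = 1/(1 − (-385)) = 1/386. Expand this rational in ℤ_11: compute digits iteratively via d_i = x_i mod 11, x_{i+1} = (x_i − d_i)/11. The first 4 digits are (1, 9, 0, 4).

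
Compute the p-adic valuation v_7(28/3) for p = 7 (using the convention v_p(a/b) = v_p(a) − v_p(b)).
v_7(28/3) = 1

Factor powers of 7 from the numerator and denominator of the reduced fraction: 28 = 7^1 · 4 and 3 = 7^0 · 3. Apply v_p(a/b) = v_p(a) − v_p(b): v_7(28/3) = 1 − 0 = 1.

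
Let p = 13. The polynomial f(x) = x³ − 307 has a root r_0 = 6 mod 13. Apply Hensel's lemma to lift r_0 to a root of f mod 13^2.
r_1 = 71 (mod 169)

Hensel: r_{i+1} = r_i − f(r_i)/f′(r_i) mod 13^{i+2}, where f′(x) = 3x². Iterate:
  r_0 = 6 (mod 13)
  r_1 = 71 (mod 169)
Final: r = 71 with f(r) ≡ 0 mod 13^2.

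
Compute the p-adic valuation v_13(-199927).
v_13(-199927) = 4

v_13(n) is the largest exponent k such that 13^k divides n. Factor out: -199927 = -13^4 · 7. (Sign doesn't affect v_p.) So v_13(-199927) = 4.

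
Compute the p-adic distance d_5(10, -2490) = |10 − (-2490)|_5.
d_5(10, -2490) = 1/625

Step 1 — x − y = 10 − (-2490) = 2500. Step 2 — v_5(2500) = 4 (factor: 2500 = (5^4 · 4); the sign does not affect v_p). Step 3 — |x − y|_5 = 5^{-4} = 1/625.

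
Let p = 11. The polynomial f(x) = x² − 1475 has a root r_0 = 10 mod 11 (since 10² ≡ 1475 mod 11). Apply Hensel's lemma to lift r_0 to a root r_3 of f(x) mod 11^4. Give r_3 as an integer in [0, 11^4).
r_3 = 6643 (mod 14641)

Hensel's recurrence: r_{i+1} = r_i − f(r_i)·(f′(r_i))^{-1} mod 11^{i+2}, with f′(x) = 2x. Iterate:
  r_0 = 10 (mod 11)
  r_1 = 109 (mod 121)
  r_2 = 1319 (mod 1331)
  r_3 = 6643 (mod 14641)
Final: r_3 = 6643, and one checks f(r_3) ≡ 0 mod 11^4.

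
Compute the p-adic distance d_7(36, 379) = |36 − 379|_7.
d_7(36, 379) = 1/343

Step 1 — x − y = 36 − 379 = -343. Step 2 — v_7(-343) = 3 (factor: -343 = −(7^3 · 1); the sign does not affect v_p). Step 3 — |x − y|_7 = 7^{-3} = 1/343.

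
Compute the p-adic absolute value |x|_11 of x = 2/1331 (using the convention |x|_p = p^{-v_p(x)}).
|2/1331|_11 = 1331

Step 1 — compute v_11(x) by factoring powers of 11 out of the numerator and denominator: v_11(2/1331) = -3. Step 2 — apply |x|_p = p^{-v_p(x)} = 11^{3} = 1331.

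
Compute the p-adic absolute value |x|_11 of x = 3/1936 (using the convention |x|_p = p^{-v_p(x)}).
|3/1936|_11 = 121

Step 1 — compute v_11(x) by factoring powers of 11 out of the numerator and denominator: v_11(3/1936) = -2. Step 2 — apply |x|_p = p^{-v_p(x)} = 11^{2} = 121.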